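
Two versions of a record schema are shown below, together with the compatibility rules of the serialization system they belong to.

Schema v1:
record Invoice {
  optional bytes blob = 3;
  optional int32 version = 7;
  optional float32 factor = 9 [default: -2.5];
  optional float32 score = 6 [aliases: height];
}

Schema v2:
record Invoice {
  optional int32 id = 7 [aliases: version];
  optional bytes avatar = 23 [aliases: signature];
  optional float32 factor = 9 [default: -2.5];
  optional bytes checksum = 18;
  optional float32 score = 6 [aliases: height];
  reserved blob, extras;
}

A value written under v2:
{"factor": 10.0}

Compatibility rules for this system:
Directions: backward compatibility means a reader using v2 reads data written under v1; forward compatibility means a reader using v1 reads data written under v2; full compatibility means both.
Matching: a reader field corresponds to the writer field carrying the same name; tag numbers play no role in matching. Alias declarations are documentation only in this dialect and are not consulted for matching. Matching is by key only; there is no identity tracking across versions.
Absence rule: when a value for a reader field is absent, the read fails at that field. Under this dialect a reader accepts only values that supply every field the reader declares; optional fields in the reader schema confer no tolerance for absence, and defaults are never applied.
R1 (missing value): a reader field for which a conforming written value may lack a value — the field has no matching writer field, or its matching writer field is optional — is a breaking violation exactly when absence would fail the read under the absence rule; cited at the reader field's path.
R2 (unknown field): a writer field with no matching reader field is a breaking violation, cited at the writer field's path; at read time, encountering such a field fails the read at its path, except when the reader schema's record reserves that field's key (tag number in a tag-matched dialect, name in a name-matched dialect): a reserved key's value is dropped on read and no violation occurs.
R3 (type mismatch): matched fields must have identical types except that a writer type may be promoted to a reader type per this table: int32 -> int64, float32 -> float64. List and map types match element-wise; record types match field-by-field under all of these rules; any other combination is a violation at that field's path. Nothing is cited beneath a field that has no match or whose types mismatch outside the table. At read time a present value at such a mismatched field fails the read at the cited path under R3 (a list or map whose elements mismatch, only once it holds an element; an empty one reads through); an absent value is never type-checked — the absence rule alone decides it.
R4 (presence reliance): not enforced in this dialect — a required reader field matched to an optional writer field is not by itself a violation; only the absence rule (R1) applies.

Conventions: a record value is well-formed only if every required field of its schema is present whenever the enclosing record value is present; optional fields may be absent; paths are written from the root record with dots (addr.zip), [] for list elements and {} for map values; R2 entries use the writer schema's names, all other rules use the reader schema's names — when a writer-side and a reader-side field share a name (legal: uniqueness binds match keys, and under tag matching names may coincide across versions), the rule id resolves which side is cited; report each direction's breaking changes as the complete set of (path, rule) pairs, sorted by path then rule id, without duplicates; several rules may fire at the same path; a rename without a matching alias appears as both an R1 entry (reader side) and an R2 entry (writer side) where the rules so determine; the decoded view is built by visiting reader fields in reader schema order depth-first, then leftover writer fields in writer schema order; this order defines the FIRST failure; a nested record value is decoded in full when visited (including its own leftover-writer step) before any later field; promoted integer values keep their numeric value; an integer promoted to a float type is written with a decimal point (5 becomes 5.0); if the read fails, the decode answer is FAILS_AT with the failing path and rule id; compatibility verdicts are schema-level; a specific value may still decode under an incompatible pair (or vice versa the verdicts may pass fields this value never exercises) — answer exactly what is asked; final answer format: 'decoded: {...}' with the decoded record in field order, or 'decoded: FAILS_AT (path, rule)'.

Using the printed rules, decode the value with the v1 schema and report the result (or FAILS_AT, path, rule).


decoded: FAILS_AT (blob, R1)

each type pair in Invoice: writer, then reader
decode walk for Invoice under reader schema v1:
  read fails at blob under R1 (no fill)
  => FAILS_AT (blob, R1)
checking off the Invoice differences that do not matter here:
  renamed field version to id in record Invoice (alias version declared on the renamed field) -> a verdict-level change on Invoice — the shown value reads the same
  added field checksum to record Invoice: optional bytes, tag 18 (in v2 it sits immediately before score) -> a verdict-level change on Invoice — the shown value reads the same
  added field avatar to record Invoice: optional bytes, tag 23 (in v2 it sits immediately before factor) -> a verdict-level change on Invoice — the shown value reads the same


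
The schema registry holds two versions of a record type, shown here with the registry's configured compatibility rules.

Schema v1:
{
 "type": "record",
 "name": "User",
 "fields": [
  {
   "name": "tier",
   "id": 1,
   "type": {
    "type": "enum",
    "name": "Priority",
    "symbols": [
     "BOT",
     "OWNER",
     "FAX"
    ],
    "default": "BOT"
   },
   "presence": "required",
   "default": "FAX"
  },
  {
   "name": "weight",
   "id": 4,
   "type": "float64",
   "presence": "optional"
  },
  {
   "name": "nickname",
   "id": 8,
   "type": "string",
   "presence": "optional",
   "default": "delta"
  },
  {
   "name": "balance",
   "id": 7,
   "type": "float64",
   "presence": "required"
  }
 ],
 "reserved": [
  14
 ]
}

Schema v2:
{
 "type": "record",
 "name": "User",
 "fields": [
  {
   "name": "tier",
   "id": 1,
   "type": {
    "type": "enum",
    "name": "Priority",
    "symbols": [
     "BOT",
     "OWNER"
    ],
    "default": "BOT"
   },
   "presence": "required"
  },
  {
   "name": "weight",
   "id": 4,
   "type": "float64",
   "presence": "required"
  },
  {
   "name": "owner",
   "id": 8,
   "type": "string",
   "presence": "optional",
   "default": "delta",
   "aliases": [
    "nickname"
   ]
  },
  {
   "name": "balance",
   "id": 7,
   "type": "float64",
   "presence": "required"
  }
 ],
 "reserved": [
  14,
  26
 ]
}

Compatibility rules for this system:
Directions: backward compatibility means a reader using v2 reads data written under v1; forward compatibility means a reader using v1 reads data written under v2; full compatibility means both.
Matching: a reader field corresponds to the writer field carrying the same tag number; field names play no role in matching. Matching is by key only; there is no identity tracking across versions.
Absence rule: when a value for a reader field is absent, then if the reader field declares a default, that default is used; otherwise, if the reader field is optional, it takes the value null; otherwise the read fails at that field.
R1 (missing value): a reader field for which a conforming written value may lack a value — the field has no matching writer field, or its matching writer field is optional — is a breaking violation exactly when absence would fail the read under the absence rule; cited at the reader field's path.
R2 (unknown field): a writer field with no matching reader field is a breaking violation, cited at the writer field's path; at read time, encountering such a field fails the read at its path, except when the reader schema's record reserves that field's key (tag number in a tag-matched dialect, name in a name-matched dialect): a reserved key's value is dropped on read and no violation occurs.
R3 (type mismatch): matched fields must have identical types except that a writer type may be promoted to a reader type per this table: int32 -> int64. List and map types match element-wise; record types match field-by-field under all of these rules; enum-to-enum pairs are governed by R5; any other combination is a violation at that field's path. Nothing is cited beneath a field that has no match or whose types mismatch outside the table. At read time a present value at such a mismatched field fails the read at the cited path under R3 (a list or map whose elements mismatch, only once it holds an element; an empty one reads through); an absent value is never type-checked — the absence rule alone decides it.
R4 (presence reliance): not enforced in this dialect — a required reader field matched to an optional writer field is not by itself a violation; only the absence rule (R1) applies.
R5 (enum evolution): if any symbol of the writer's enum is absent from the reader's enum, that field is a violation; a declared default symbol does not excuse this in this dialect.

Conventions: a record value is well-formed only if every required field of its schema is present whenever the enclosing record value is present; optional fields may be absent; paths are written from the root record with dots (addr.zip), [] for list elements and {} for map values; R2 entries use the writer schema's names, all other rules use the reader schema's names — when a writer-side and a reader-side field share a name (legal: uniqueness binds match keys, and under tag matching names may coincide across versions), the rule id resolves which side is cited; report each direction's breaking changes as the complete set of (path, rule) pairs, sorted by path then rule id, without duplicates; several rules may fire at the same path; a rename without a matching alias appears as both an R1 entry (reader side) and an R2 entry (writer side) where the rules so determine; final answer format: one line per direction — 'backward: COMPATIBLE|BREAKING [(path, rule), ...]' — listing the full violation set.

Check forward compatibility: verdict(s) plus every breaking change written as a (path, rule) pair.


each type pair in User: writer, then reader
forward analysis of User with v1 as reader and v2 as writer:
  tier <- tier (Priority -> Priority, writer required)
  weight <- weight (float64 -> float64, writer required)
  nickname <- owner (string -> string, writer optional)
  balance <- balance (float64 -> float64, writer required)
  => forward verdict for User: COMPATIBLE, no violations
the rest of the User diff is inert for this question:
  field weight in record User: optional changed to required -> fires only in the backward direction of User, which is not asked here
  enum Priority (field tier in record User): symbol FAX removed (the field default referencing it is cleared) -> fires only in the backward direction of User, which is not asked here
  renamed field nickname to owner in record User (alias nickname declared on the renamed field) -> no rule fires on it in User's dialect; the asked verdict holds

forward: COMPATIBLE []


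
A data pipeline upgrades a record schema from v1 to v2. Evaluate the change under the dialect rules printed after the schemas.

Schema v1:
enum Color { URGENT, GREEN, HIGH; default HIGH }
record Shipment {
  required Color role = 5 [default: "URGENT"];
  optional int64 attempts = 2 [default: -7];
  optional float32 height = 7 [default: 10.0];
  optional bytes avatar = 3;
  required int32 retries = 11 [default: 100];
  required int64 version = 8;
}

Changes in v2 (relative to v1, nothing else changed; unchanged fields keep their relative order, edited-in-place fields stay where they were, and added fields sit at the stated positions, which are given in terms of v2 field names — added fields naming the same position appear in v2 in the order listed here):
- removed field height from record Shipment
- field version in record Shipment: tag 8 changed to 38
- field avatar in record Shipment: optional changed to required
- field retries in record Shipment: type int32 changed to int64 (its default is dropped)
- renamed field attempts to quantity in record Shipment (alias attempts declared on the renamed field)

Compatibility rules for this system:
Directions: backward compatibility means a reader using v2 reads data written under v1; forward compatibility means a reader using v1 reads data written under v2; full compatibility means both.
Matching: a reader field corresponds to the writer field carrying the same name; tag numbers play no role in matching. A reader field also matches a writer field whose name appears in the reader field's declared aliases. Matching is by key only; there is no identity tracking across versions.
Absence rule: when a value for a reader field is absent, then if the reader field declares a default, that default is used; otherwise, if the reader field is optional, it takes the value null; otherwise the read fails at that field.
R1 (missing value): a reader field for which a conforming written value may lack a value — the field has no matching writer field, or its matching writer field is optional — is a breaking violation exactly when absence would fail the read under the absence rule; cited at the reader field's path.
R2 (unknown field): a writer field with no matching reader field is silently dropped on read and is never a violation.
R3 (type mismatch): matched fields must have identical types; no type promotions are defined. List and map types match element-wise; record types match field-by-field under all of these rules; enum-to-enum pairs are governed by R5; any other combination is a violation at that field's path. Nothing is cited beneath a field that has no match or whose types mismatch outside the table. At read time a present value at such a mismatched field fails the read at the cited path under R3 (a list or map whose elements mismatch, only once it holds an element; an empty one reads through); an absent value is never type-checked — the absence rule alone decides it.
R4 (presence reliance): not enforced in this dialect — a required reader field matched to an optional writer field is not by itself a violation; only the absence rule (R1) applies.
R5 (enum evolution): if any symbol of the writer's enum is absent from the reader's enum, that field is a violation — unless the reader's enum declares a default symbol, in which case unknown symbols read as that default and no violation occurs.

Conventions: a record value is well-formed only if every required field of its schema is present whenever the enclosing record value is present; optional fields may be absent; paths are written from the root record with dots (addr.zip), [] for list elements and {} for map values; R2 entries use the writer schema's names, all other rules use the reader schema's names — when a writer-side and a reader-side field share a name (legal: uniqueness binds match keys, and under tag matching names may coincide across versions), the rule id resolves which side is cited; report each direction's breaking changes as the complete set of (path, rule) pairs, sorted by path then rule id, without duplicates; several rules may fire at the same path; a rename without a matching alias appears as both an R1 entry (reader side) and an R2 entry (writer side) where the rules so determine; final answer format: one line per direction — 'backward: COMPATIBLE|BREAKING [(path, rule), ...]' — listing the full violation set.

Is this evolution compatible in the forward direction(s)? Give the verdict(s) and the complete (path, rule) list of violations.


the writer's type comes first in each Shipment pair
forward for Shipment (reader v1, writer v2):
  role: Color -> Color, writer required; from role
  attempts: no writer-side match
  height: no writer-side match
  avatar: bytes -> bytes, writer required; from avatar
  retries: int64 -> int32, writer required; from retries
  version: int64 -> int64, writer required; from version
  leftover writer field: quantity
  breaking: (retries, R3)
  => forward: BREAKING (1)
remaining Shipment differences; none change what is asked:
  removed field height from record Shipment -> triggers nothing under Shipment's printed rules — same verdict
  field version in record Shipment: tag 8 changed to 38 -> triggers nothing under Shipment's printed rules — same verdict
  field avatar in record Shipment: optional changed to required -> matters only for Shipment's backward compatibility — outside the asked direction
  renamed field attempts to quantity in record Shipment (alias attempts declared on the renamed field) -> triggers nothing under Shipment's printed rules — same verdict

forward: BREAKING [(retries, R3)]


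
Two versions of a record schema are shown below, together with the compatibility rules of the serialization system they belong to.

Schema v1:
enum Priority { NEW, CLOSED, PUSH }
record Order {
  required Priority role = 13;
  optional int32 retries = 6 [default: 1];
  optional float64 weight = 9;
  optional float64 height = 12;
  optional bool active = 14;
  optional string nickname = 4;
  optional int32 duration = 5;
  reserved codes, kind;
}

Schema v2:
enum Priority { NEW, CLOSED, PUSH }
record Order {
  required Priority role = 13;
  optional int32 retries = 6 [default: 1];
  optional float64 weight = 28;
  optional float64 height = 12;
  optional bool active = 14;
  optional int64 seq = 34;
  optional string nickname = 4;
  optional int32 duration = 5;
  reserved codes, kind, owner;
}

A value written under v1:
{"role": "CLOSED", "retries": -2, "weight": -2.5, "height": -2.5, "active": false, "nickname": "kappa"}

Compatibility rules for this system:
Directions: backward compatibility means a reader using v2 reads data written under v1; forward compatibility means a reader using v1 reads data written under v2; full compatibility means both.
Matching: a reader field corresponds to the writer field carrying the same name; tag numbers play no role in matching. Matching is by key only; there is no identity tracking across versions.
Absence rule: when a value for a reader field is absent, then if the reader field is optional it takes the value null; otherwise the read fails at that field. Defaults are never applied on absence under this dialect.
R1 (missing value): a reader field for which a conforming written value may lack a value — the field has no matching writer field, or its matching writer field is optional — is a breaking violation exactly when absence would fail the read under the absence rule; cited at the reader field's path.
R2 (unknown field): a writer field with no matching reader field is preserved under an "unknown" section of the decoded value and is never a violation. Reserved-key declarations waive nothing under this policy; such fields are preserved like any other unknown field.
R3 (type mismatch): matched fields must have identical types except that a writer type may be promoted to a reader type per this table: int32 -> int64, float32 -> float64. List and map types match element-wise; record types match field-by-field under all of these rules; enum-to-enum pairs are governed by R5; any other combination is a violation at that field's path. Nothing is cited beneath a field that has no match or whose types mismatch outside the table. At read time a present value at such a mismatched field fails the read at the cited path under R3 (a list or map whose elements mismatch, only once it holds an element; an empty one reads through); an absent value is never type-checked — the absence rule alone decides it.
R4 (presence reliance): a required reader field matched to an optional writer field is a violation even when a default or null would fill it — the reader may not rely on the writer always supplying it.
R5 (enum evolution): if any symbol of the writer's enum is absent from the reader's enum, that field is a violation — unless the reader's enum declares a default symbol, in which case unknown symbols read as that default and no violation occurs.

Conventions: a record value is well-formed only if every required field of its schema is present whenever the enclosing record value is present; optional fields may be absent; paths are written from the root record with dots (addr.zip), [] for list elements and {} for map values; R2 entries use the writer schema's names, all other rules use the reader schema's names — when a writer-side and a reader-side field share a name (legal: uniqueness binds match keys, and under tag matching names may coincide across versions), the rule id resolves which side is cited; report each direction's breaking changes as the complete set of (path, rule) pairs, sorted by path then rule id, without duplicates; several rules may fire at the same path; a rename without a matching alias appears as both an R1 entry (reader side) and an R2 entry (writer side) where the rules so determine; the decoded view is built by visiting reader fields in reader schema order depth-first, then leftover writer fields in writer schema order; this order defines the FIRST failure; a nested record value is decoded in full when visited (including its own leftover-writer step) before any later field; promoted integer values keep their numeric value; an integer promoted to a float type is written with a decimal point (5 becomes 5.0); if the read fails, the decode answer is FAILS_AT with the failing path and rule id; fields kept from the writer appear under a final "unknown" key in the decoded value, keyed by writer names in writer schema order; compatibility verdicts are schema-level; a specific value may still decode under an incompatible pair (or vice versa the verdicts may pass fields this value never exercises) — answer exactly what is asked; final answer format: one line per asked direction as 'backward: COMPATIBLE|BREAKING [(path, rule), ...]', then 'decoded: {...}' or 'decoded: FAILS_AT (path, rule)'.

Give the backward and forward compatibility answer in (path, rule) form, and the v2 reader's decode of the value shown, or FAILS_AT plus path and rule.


backward: COMPATIBLE []; forward: COMPATIBLE []; decoded: {"role": "CLOSED", "retries": -2, "weight": -2.5, "height": -2.5, "active": false, "seq": null, "nickname": "kappa", "duration": null}

each type pair in Order: writer, then reader
backward pass over Order, reader schema v2, writer schema v1:
  writer required, Priority -> Priority: reader role maps from writer role
  writer optional, int32 -> int32: reader retries maps from writer retries
  writer optional, float64 -> float64: reader weight maps from writer weight
  writer optional, float64 -> float64: reader height maps from writer height
  writer optional, bool -> bool: reader active maps from writer active
  seq: no writer-side match
  writer optional, string -> string: reader nickname maps from writer nickname
  writer optional, int32 -> int32: reader duration maps from writer duration
  => backward: COMPATIBLE
forward pass over Order, reader schema v1, writer schema v2:
  writer required, Priority -> Priority: reader role maps from writer role
  writer optional, int32 -> int32: reader retries maps from writer retries
  writer optional, float64 -> float64: reader weight maps from writer weight
  writer optional, float64 -> float64: reader height maps from writer height
  writer optional, bool -> bool: reader active maps from writer active
  writer optional, string -> string: reader nickname maps from writer nickname
  writer optional, int32 -> int32: reader duration maps from writer duration
  leftover writer field: seq
  => forward: COMPATIBLE
migrating the Order value to v2:
  role := "CLOSED"
  retries := -2
  weight := -2.5
  height := -2.5
  active := false
  seq := null (not supplied -> null)
  nickname := "kappa"
  duration := null (not supplied -> null)
  => decoded: {"role": "CLOSED", "retries": -2, "weight": -2.5, "height": -2.5, "active": false, "seq": null, "nickname": "kappa", "duration": null}


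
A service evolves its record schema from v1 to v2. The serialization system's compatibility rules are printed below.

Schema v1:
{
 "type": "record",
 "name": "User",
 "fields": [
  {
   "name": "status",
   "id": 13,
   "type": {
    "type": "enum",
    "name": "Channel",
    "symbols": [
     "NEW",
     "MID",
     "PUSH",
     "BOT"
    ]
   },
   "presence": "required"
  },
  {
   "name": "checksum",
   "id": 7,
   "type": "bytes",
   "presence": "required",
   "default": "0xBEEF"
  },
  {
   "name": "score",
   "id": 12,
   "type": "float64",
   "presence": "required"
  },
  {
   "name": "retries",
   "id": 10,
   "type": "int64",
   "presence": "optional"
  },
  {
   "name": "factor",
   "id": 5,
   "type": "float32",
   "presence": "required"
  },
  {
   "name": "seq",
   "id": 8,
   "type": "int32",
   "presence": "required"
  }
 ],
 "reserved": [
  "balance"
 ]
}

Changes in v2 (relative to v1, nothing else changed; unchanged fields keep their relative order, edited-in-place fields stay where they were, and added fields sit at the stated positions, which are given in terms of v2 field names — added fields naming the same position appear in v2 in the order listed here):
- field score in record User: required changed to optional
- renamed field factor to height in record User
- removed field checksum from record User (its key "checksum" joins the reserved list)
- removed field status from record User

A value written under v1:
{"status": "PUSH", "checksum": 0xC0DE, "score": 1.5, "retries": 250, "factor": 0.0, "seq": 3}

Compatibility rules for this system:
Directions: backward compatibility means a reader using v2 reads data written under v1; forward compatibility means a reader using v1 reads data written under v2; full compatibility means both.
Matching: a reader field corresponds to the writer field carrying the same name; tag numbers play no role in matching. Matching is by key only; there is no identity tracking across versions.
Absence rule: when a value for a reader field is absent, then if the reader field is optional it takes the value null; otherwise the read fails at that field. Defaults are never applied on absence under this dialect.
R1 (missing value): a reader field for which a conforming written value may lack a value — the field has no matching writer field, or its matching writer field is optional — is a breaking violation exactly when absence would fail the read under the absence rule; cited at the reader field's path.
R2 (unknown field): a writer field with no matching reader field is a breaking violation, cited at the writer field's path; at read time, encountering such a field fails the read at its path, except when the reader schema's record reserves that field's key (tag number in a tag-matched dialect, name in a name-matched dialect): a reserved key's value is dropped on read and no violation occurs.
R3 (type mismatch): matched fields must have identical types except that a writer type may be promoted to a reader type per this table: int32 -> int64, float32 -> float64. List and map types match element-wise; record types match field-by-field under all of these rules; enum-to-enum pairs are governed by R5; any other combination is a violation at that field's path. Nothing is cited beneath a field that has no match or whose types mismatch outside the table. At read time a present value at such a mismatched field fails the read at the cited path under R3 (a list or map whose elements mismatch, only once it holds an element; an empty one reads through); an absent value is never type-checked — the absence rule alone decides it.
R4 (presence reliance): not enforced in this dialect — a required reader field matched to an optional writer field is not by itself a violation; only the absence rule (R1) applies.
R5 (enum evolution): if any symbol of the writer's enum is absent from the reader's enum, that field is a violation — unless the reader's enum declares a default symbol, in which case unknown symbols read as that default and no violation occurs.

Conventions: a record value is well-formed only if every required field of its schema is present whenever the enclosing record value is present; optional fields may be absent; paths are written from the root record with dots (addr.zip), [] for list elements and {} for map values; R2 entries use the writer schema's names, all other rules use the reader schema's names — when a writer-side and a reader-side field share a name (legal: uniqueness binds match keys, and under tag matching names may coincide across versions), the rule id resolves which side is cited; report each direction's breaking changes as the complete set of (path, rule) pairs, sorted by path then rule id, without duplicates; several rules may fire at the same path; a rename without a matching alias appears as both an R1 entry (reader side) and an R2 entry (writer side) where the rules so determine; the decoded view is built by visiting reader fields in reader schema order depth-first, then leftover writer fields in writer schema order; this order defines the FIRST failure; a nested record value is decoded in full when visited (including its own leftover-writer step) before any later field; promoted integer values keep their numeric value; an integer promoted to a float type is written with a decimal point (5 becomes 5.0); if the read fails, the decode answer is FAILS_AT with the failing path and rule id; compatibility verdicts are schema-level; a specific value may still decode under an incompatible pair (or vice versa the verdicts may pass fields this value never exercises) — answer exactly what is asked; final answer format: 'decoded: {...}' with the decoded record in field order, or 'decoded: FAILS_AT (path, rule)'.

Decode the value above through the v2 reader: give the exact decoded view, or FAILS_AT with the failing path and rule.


in User below, arrows point writer -> reader
decode (reader v2):
  score := 1.5
  retries := 250
  read fails at height under R1 (no fill)
  => FAILS_AT (height, R1)
the other User changes do not affect what is asked:
  field score in record User: required changed to optional -> shifts the User verdicts, not this decode
  removed field checksum from record User (its key "checksum" joins the reserved list) -> shifts the User verdicts, not this decode
  removed field status from record User -> shifts the User verdicts, not this decode

decoded: FAILS_AT (height, R1)


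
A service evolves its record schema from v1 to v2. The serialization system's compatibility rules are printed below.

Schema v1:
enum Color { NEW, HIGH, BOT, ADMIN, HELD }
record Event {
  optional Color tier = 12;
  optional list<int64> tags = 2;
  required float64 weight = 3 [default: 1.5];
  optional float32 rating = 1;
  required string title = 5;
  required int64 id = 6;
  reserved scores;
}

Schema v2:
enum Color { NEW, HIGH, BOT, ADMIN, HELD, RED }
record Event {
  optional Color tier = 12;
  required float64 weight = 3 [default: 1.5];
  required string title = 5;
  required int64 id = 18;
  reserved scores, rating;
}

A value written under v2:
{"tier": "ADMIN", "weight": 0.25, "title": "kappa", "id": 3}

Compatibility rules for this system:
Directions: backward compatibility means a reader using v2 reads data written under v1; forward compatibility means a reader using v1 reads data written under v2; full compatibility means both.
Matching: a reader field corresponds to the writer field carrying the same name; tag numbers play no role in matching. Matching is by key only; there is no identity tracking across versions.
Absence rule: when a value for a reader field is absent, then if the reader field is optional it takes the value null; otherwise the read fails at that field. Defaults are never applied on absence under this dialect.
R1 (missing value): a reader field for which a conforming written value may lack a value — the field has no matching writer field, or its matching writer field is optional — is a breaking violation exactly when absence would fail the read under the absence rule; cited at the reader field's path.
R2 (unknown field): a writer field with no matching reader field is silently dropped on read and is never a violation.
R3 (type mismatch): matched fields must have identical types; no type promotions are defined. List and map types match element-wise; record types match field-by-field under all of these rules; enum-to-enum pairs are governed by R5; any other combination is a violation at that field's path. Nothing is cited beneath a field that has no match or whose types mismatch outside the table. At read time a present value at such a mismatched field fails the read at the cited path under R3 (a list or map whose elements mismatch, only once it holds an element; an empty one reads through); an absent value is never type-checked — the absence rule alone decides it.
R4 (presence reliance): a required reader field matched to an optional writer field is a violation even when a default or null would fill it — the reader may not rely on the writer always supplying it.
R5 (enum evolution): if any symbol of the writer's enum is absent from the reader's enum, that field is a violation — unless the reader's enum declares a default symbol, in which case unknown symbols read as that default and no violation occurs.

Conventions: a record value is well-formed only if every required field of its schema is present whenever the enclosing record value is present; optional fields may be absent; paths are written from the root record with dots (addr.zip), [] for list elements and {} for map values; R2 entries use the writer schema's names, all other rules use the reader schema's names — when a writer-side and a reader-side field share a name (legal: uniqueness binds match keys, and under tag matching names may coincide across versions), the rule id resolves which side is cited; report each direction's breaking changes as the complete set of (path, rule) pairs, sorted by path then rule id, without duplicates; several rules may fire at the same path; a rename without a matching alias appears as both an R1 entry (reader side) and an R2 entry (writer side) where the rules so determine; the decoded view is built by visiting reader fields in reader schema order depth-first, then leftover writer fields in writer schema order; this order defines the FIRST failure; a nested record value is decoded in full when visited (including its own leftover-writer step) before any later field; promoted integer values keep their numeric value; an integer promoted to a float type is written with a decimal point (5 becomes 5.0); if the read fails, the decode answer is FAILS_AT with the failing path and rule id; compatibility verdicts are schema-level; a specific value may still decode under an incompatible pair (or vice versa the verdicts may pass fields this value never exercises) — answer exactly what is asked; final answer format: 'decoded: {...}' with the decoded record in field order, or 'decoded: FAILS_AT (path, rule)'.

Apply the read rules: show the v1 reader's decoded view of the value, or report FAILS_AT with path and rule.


decoded: {"tier": "ADMIN", "tags": null, "weight": 0.25, "rating": null, "title": "kappa", "id": 3}

in Event below, arrows point writer -> reader
migrating the Event value to v1:
  tier := "ADMIN"
  tags := null (absent, optional -> null)
  weight := 0.25
  rating := null (absent, optional -> null)
  title := "kappa"
  id := 3
  => decoded: {"tier": "ADMIN", "tags": null, "weight": 0.25, "rating": null, "title": "kappa", "id": 3}
ruling out the remaining Event differences:
  field id in record Event: tag 6 changed to 18 -> no rule fires on it and the decoded Event view is identical with or without it
  enum Color (field tier in record Event): symbol RED added -> schema-level compatibility only; this Event value's decode is unchanged
  removed field rating from record Event (its key "rating" joins the reserved list) -> no rule fires on it and the decoded Event view is identical with or without it
  removed field tags from record Event -> no rule fires on it and the decoded Event view is identical with or without it


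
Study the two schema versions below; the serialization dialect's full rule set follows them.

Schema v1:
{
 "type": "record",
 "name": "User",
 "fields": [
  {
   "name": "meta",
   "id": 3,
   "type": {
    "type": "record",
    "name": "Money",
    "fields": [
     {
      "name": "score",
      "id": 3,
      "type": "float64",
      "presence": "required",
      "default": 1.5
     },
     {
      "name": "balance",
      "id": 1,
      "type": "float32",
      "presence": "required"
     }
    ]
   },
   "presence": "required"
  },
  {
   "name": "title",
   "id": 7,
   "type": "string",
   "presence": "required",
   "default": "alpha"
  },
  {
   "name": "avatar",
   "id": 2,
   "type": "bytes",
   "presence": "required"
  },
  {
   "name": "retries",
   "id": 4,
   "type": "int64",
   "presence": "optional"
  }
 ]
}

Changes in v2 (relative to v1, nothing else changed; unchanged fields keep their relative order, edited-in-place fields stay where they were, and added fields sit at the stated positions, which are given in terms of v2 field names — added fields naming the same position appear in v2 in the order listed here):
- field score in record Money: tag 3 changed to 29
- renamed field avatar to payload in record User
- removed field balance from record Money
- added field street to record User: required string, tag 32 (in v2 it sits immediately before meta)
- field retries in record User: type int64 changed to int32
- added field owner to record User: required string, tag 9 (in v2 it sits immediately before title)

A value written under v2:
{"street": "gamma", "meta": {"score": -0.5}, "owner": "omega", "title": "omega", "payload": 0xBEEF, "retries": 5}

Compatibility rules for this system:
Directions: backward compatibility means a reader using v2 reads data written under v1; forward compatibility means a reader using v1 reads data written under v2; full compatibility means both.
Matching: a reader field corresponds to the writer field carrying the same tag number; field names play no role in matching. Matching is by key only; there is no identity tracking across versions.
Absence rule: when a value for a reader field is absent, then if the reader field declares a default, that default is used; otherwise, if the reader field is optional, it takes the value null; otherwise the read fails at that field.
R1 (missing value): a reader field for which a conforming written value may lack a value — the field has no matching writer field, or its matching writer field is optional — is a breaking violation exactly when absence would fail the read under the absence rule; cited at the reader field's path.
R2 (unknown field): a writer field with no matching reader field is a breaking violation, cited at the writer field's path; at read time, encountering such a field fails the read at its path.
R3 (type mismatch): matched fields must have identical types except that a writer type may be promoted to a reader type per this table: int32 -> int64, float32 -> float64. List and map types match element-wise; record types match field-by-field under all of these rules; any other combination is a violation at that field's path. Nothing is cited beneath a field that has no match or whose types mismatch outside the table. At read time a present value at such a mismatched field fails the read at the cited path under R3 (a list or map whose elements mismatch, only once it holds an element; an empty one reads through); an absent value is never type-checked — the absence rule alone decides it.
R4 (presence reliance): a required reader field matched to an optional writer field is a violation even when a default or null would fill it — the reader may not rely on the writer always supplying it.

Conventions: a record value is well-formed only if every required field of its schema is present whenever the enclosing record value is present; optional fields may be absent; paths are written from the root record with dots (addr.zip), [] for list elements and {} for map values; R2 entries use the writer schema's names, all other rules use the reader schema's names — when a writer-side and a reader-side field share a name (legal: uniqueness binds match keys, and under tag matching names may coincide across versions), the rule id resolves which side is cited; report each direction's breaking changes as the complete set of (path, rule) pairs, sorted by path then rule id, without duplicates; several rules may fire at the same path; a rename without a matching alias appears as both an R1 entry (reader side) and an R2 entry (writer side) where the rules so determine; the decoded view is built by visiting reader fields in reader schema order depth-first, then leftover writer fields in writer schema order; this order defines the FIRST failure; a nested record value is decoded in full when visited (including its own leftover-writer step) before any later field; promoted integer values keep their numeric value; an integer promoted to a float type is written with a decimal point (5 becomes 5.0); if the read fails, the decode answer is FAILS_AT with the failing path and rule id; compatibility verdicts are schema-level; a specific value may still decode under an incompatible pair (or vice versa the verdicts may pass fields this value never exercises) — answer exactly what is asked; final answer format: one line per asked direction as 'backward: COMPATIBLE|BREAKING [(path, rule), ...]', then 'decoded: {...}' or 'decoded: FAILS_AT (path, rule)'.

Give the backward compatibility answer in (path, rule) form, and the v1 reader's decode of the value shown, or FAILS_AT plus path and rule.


backward: BREAKING [(meta.balance, R2), (meta.score, R2), (owner, R1), (retries, R3), (street, R1)]; decoded: FAILS_AT (meta.balance, R1)

in User below, arrows point writer -> reader
checking backward for User: reader v2 against writer v1:
  street: no writer-side match
  Money -> Money, writer required: meta aligns to meta
  owner: no writer-side match
  string -> string, writer required: title aligns to title
  bytes -> bytes, writer required: payload aligns to avatar
  int64 -> int32, writer optional: retries aligns to retries
  meta.score: no writer-side match
  leftover writer field: meta.score
  leftover writer field: meta.balance
  breaking: (meta.balance, R2)
  breaking: (meta.score, R2)
  breaking: (owner, R1)
  breaking: (retries, R3)
  breaking: (street, R1)
  backward on User therefore BREAKING (5)
decode (reader v1):
  meta.score := 1.5 (absent -> default)
  read fails at meta.balance under R1 (no fill)
  => FAILS_AT (meta.balance, R1)
diffs on User not affecting the asked answer:
  renamed field avatar to payload in record User -> no rule fires on it in User's dialect; the asked verdict holds
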